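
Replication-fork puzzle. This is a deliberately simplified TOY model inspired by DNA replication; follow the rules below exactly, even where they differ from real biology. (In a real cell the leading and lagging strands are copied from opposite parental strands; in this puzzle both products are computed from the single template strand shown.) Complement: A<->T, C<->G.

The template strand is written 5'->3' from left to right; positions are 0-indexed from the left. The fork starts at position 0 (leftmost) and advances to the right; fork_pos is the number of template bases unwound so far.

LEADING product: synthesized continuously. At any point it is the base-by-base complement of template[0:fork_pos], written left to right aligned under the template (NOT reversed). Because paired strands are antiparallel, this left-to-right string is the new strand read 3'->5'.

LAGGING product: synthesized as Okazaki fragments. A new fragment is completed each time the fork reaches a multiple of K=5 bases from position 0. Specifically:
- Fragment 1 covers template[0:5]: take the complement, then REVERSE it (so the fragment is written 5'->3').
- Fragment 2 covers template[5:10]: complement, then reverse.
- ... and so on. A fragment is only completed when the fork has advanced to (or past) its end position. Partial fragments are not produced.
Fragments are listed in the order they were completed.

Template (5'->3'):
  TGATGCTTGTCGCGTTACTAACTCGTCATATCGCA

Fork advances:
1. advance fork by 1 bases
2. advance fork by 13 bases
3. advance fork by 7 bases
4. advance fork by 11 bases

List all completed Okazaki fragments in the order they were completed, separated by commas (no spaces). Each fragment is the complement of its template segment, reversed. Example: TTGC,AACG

Answer: CATCA,ACAAG,ACGCG,TAGTA,CGAGT,TATGA

Derivation:
Step 1: advance 1 -> fork_pos = 0 + 1 = 1. Next multiple of 5 is 5 (not reached); still 0 fragment(s).
Step 2: advance 13 -> fork_pos = 1 + 13 = 14. Reached multiple(s) of 5: 5, 10 -> fragments 1-2 completed (2 total).
Step 3: advance 7 -> fork_pos = 14 + 7 = 21. Reached multiple(s) of 5: 15, 20 -> fragments 3-4 completed (4 total).
Step 4: advance 11 -> fork_pos = 21 + 11 = 32. Reached multiple(s) of 5: 25, 30 -> fragments 5-6 completed (6 total).
Final fork_pos = 32, so 6 fragment(s) are complete. Build each: template segment -> complement -> reverse.
Fragment 1: template[0:5] = TGATG -> complement ACTAC -> reversed CATCA
Fragment 2: template[5:10] = CTTGT -> complement GAACA -> reversed ACAAG
Fragment 3: template[10:15] = CGCGT -> complement GCGCA -> reversed ACGCG
Fragment 4: template[15:20] = TACTA -> complement ATGAT -> reversed TAGTA
Fragment 5: template[20:25] = ACTCG -> complement TGAGC -> reversed CGAGT
Fragment 6: template[25:30] = TCATA -> complement AGTAT -> reversed TATGA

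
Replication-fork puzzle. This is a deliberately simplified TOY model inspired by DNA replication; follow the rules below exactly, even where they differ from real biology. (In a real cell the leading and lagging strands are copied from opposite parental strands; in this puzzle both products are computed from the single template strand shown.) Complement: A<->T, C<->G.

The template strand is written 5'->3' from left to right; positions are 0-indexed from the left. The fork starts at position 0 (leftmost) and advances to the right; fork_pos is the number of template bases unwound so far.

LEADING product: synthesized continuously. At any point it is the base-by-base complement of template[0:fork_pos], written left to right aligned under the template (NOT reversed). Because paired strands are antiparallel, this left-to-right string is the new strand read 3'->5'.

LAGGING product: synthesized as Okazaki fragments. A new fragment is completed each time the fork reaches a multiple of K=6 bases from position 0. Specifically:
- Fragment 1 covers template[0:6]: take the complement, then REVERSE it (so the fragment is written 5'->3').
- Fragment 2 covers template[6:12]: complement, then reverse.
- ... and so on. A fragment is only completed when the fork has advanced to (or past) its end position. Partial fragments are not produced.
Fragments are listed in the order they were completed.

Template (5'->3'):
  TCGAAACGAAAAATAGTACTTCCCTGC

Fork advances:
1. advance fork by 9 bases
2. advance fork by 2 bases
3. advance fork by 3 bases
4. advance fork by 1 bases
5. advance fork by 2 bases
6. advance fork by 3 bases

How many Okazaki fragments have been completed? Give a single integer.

Answer: 3

Derivation:
Step 1: advance 9 -> fork_pos = 0 + 9 = 9. Reached multiple(s) of 6: 6 -> fragment 1 completed (1 total).
Step 2: advance 2 -> fork_pos = 9 + 2 = 11. Next multiple of 6 is 12 (not reached); still 1 fragment(s).
Step 3: advance 3 -> fork_pos = 11 + 3 = 14. Reached multiple(s) of 6: 12 -> fragment 2 completed (2 total).
Step 4: advance 1 -> fork_pos = 14 + 1 = 15. Next multiple of 6 is 18 (not reached); still 2 fragment(s).
Step 5: advance 2 -> fork_pos = 15 + 2 = 17. Next multiple of 6 is 18 (not reached); still 2 fragment(s).
Step 6: advance 3 -> fork_pos = 17 + 3 = 20. Reached multiple(s) of 6: 18 -> fragment 3 completed (3 total).
Check: final fork_pos = 20; the multiples of 6 that are <= 20 are 6..18 -> 20 // 6 = 3 completed fragment(s).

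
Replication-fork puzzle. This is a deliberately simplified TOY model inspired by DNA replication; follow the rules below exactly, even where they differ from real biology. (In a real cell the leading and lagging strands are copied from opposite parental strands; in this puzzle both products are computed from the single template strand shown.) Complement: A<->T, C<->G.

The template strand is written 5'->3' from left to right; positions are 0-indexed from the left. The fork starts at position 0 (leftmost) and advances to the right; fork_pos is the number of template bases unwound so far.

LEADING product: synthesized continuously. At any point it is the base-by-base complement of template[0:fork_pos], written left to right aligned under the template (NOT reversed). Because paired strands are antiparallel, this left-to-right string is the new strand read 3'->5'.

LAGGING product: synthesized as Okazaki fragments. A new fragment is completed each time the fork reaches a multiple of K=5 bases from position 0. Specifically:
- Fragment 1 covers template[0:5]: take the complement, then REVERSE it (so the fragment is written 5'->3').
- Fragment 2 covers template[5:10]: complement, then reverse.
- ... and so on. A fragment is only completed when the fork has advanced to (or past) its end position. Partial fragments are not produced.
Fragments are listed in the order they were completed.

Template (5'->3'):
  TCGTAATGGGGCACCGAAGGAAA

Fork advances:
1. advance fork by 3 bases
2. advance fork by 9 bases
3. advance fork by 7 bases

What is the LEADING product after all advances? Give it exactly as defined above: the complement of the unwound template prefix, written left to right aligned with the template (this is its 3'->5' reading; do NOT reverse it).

Step 1: advance 3 -> fork_pos = 0 + 3 = 3.
Step 2: advance 9 -> fork_pos = 3 + 9 = 12.
Step 3: advance 7 -> fork_pos = 12 + 7 = 19.
Unwound prefix: template[0:19] = TCGTAATGGGGCACCGAAG
Complement it base by base (A<->T, C<->G), keeping left-to-right order:
  [0:5] TCGTA -> AGCAT
  [5:10] ATGGG -> TACCC
  [10:15] GCACC -> CGTGG
  [15:19] GAAG -> CTTC
Concatenate: AGCATTACCCCGTGGCTTC (length 19; written aligned with the template, i.e. 3'->5').

Answer: AGCATTACCCCGTGGCTTC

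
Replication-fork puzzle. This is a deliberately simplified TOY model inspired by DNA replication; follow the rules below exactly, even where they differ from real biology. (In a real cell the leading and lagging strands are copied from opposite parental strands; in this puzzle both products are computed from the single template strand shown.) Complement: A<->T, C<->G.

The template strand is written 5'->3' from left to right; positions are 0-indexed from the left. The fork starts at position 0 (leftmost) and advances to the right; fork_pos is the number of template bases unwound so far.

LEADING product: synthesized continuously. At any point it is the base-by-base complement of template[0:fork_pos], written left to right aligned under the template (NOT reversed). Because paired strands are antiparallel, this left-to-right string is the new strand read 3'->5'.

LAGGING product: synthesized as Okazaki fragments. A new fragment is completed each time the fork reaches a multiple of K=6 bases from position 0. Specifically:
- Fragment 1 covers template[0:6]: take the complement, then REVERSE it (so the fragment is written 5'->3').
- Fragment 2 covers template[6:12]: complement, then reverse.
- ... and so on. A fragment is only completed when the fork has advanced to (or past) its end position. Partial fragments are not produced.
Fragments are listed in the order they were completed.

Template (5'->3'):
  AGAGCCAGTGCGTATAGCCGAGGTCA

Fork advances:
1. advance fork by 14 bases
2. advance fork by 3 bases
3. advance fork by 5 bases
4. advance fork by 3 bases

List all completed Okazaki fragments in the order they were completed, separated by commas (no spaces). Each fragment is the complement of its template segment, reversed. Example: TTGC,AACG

Step 1: advance 14 -> fork_pos = 0 + 14 = 14. Reached multiple(s) of 6: 6, 12 -> fragments 1-2 completed (2 total).
Step 2: advance 3 -> fork_pos = 14 + 3 = 17. Next multiple of 6 is 18 (not reached); still 2 fragment(s).
Step 3: advance 5 -> fork_pos = 17 + 5 = 22. Reached multiple(s) of 6: 18 -> fragment 3 completed (3 total).
Step 4: advance 3 -> fork_pos = 22 + 3 = 25. Reached multiple(s) of 6: 24 -> fragment 4 completed (4 total).
Final fork_pos = 25, so 4 fragment(s) are complete. Build each: template segment -> complement -> reverse.
Fragment 1: template[0:6] = AGAGCC -> complement TCTCGG -> reversed GGCTCT
Fragment 2: template[6:12] = AGTGCG -> complement TCACGC -> reversed CGCACT
Fragment 3: template[12:18] = TATAGC -> complement ATATCG -> reversed GCTATA
Fragment 4: template[18:24] = CGAGGT -> complement GCTCCA -> reversed ACCTCG

Answer: GGCTCT,CGCACT,GCTATA,ACCTCG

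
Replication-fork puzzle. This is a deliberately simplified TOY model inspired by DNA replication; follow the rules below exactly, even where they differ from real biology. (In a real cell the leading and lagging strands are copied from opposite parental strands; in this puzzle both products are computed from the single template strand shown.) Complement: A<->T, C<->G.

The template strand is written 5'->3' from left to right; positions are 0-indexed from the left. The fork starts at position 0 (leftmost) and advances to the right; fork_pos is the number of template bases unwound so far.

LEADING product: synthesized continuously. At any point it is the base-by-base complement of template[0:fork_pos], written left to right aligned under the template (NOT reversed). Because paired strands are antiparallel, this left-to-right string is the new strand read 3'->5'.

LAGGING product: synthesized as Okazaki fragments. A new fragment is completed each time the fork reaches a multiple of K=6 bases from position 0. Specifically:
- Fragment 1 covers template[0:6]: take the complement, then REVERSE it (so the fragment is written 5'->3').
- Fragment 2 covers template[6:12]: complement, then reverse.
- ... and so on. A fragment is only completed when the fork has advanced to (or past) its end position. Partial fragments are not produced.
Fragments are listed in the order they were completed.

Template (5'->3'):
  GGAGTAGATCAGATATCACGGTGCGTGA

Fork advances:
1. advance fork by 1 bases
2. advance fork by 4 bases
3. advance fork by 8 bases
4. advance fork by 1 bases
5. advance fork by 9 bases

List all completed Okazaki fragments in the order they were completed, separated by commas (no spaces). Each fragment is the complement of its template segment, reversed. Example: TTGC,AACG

Step 1: advance 1 -> fork_pos = 0 + 1 = 1. Next multiple of 6 is 6 (not reached); still 0 fragment(s).
Step 2: advance 4 -> fork_pos = 1 + 4 = 5. Next multiple of 6 is 6 (not reached); still 0 fragment(s).
Step 3: advance 8 -> fork_pos = 5 + 8 = 13. Reached multiple(s) of 6: 6, 12 -> fragments 1-2 completed (2 total).
Step 4: advance 1 -> fork_pos = 13 + 1 = 14. Next multiple of 6 is 18 (not reached); still 2 fragment(s).
Step 5: advance 9 -> fork_pos = 14 + 9 = 23. Reached multiple(s) of 6: 18 -> fragment 3 completed (3 total).
Final fork_pos = 23, so 3 fragment(s) are complete. Build each: template segment -> complement -> reverse.
Fragment 1: template[0:6] = GGAGTA -> complement CCTCAT -> reversed TACTCC
Fragment 2: template[6:12] = GATCAG -> complement CTAGTC -> reversed CTGATC
Fragment 3: template[12:18] = ATATCA -> complement TATAGT -> reversed TGATAT

Answer: TACTCC,CTGATC,TGATAT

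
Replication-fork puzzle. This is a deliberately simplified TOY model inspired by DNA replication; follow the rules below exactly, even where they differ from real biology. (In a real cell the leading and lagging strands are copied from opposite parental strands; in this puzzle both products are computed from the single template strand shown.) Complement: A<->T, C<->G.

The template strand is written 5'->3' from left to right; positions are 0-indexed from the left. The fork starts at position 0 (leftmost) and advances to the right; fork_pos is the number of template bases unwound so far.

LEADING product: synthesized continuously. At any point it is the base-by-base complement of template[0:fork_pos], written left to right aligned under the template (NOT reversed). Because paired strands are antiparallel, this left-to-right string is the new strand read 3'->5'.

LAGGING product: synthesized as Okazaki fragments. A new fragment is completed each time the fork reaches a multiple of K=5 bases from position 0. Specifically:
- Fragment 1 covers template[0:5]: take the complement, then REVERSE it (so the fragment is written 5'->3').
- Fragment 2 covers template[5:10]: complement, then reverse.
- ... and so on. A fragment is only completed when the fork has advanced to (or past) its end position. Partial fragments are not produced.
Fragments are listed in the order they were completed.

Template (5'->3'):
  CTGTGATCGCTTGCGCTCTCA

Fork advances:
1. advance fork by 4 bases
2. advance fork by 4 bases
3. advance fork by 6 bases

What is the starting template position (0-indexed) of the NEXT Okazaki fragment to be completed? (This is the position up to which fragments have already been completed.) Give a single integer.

Step 1: advance 4 -> fork_pos = 0 + 4 = 4. Next multiple of 5 is 5 (not reached); still 0 fragment(s).
Step 2: advance 4 -> fork_pos = 4 + 4 = 8. Reached multiple(s) of 5: 5 -> fragment 1 completed (1 total).
Step 3: advance 6 -> fork_pos = 8 + 6 = 14. Reached multiple(s) of 5: 10 -> fragment 2 completed (2 total).
2 fragment(s) completed, covering template[0:10] (2 x 5 = 10). The next fragment, fragment 3, covers template[10:15], so it starts at position 10.

Answer: 10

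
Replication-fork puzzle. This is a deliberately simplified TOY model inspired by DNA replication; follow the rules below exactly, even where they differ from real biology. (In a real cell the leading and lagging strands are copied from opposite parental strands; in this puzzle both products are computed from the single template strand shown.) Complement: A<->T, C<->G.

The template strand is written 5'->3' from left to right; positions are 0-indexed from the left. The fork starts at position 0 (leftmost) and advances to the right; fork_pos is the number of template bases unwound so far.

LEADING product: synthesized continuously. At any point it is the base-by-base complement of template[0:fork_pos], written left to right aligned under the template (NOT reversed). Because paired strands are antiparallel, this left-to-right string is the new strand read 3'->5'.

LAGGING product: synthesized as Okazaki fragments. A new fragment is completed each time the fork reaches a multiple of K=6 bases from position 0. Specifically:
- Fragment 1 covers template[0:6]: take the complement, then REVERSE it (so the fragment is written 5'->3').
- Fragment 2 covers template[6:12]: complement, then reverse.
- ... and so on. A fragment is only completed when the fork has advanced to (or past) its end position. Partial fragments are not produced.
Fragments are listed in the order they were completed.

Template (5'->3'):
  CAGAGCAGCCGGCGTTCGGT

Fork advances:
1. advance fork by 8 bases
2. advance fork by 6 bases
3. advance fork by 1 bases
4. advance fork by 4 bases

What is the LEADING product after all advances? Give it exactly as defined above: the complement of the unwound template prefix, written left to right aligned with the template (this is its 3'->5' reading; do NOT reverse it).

Answer: GTCTCGTCGGCCGCAAGCC

Derivation:
Step 1: advance 8 -> fork_pos = 0 + 8 = 8.
Step 2: advance 6 -> fork_pos = 8 + 6 = 14.
Step 3: advance 1 -> fork_pos = 14 + 1 = 15.
Step 4: advance 4 -> fork_pos = 15 + 4 = 19.
Unwound prefix: template[0:19] = CAGAGCAGCCGGCGTTCGG
Complement it base by base (A<->T, C<->G), keeping left-to-right order:
  [0:5] CAGAG -> GTCTC
  [5:10] CAGCC -> GTCGG
  [10:15] GGCGT -> CCGCA
  [15:19] TCGG -> AGCC
Concatenate: GTCTCGTCGGCCGCAAGCC (length 19; written aligned with the template, i.e. 3'->5').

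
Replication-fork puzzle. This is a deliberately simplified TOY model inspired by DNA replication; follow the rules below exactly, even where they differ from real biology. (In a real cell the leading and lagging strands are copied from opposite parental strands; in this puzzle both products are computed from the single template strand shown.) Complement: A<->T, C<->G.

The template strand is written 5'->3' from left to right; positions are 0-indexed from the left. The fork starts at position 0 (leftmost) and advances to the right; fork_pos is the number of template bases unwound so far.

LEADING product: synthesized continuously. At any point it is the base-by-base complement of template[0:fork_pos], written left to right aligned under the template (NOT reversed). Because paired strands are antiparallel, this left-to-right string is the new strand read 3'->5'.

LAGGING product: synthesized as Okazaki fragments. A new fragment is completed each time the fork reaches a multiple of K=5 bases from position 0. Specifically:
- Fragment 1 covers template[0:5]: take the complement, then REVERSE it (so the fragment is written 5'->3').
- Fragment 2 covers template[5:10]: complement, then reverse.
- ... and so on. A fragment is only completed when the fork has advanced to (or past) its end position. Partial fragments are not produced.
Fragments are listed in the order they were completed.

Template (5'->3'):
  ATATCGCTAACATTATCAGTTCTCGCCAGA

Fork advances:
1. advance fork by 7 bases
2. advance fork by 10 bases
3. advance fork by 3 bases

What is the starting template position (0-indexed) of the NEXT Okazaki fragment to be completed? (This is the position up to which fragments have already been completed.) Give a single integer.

Answer: 20

Derivation:
Step 1: advance 7 -> fork_pos = 0 + 7 = 7. Reached multiple(s) of 5: 5 -> fragment 1 completed (1 total).
Step 2: advance 10 -> fork_pos = 7 + 10 = 17. Reached multiple(s) of 5: 10, 15 -> fragments 2-3 completed (3 total).
Step 3: advance 3 -> fork_pos = 17 + 3 = 20. Reached multiple(s) of 5: 20 -> fragment 4 completed (4 total).
4 fragment(s) completed, covering template[0:20] (4 x 5 = 20). The next fragment, fragment 5, covers template[20:25], so it starts at position 20.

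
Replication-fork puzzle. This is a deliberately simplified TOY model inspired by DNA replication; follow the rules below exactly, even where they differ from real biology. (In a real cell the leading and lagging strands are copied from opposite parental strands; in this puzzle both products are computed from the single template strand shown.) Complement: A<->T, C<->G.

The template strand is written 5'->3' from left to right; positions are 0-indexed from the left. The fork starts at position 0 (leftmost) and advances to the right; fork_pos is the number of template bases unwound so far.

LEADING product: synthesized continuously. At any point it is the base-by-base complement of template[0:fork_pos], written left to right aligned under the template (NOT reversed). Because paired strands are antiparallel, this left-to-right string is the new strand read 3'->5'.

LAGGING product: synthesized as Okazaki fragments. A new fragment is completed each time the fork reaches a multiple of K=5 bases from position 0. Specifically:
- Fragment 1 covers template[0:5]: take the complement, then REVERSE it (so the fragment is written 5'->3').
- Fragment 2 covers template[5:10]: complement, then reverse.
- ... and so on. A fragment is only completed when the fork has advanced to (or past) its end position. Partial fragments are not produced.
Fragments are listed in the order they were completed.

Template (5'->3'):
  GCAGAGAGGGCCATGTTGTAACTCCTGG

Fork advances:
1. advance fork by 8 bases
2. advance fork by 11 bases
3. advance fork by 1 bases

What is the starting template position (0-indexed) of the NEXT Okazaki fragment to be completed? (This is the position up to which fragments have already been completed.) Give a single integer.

Answer: 20

Derivation:
Step 1: advance 8 -> fork_pos = 0 + 8 = 8. Reached multiple(s) of 5: 5 -> fragment 1 completed (1 total).
Step 2: advance 11 -> fork_pos = 8 + 11 = 19. Reached multiple(s) of 5: 10, 15 -> fragments 2-3 completed (3 total).
Step 3: advance 1 -> fork_pos = 19 + 1 = 20. Reached multiple(s) of 5: 20 -> fragment 4 completed (4 total).
4 fragment(s) completed, covering template[0:20] (4 x 5 = 20). The next fragment, fragment 5, covers template[20:25], so it starts at position 20.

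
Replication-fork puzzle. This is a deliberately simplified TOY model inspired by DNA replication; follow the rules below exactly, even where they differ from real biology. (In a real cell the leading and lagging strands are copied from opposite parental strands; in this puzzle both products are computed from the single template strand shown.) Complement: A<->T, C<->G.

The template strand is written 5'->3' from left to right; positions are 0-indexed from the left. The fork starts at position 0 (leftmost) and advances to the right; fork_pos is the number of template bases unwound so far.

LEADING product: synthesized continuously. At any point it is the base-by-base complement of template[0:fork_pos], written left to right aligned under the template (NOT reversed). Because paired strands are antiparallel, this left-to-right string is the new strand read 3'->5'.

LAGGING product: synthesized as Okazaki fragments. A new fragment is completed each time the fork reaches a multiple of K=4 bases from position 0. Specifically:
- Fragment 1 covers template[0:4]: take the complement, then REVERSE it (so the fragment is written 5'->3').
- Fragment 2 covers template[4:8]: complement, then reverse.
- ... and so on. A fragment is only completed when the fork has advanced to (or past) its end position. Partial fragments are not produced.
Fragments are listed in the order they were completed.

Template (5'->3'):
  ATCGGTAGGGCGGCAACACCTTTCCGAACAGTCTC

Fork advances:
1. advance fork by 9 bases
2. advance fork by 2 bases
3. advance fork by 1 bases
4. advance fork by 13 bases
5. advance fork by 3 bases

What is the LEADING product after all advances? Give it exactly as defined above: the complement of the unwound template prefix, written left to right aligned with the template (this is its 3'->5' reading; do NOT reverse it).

Answer: TAGCCATCCCGCCGTTGTGGAAAGGCTT

Derivation:
Step 1: advance 9 -> fork_pos = 0 + 9 = 9.
Step 2: advance 2 -> fork_pos = 9 + 2 = 11.
Step 3: advance 1 -> fork_pos = 11 + 1 = 12.
Step 4: advance 13 -> fork_pos = 12 + 13 = 25.
Step 5: advance 3 -> fork_pos = 25 + 3 = 28.
Unwound prefix: template[0:28] = ATCGGTAGGGCGGCAACACCTTTCCGAA
Complement it base by base (A<->T, C<->G), keeping left-to-right order:
  [0:5] ATCGG -> TAGCC
  [5:10] TAGGG -> ATCCC
  [10:15] CGGCA -> GCCGT
  [15:20] ACACC -> TGTGG
  [20:25] TTTCC -> AAAGG
  [25:28] GAA -> CTT
Concatenate: TAGCCATCCCGCCGTTGTGGAAAGGCTT (length 28; written aligned with the template, i.e. 3'->5').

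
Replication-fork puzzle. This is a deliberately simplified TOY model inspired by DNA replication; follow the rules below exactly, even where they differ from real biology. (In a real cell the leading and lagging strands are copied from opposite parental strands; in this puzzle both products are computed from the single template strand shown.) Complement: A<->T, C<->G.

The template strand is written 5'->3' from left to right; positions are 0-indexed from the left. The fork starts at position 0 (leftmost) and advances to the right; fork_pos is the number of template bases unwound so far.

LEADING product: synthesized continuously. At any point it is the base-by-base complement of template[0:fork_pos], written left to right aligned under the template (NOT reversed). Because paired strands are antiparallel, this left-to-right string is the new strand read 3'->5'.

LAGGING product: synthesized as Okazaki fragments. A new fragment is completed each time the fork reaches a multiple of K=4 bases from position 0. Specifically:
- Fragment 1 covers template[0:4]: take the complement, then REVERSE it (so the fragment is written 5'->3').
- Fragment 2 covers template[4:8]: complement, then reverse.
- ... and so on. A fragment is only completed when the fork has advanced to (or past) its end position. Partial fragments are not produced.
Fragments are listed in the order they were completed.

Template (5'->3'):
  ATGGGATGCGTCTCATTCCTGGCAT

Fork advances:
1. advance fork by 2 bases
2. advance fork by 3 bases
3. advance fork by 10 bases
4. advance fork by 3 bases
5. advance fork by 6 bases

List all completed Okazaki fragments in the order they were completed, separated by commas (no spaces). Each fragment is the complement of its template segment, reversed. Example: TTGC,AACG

Answer: CCAT,CATC,GACG,ATGA,AGGA,TGCC

Derivation:
Step 1: advance 2 -> fork_pos = 0 + 2 = 2. Next multiple of 4 is 4 (not reached); still 0 fragment(s).
Step 2: advance 3 -> fork_pos = 2 + 3 = 5. Reached multiple(s) of 4: 4 -> fragment 1 completed (1 total).
Step 3: advance 10 -> fork_pos = 5 + 10 = 15. Reached multiple(s) of 4: 8, 12 -> fragments 2-3 completed (3 total).
Step 4: advance 3 -> fork_pos = 15 + 3 = 18. Reached multiple(s) of 4: 16 -> fragment 4 completed (4 total).
Step 5: advance 6 -> fork_pos = 18 + 6 = 24. Reached multiple(s) of 4: 20, 24 -> fragments 5-6 completed (6 total).
Final fork_pos = 24, so 6 fragment(s) are complete. Build each: template segment -> complement -> reverse.
Fragment 1: template[0:4] = ATGG -> complement TACC -> reversed CCAT
Fragment 2: template[4:8] = GATG -> complement CTAC -> reversed CATC
Fragment 3: template[8:12] = CGTC -> complement GCAG -> reversed GACG
Fragment 4: template[12:16] = TCAT -> complement AGTA -> reversed ATGA
Fragment 5: template[16:20] = TCCT -> complement AGGA -> reversed AGGA
Fragment 6: template[20:24] = GGCA -> complement CCGT -> reversed TGCC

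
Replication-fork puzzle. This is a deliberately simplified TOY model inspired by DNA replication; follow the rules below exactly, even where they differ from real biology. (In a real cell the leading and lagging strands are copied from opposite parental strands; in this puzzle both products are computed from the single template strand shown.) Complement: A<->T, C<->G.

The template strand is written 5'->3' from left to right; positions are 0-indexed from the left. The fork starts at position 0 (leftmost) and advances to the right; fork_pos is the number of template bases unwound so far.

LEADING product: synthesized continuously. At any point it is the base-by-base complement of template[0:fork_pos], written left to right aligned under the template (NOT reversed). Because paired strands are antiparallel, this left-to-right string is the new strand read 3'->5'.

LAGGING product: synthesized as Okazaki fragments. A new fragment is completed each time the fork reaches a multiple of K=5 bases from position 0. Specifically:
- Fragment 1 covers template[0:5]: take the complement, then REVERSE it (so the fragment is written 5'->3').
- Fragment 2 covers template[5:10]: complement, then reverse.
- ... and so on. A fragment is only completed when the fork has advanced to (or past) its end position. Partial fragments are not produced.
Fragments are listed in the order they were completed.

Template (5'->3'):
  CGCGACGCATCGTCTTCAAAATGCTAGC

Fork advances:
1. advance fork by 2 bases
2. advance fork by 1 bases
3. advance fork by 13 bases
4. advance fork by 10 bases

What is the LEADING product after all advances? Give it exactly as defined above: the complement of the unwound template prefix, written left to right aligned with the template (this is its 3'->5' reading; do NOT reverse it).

Answer: GCGCTGCGTAGCAGAAGTTTTACGAT

Derivation:
Step 1: advance 2 -> fork_pos = 0 + 2 = 2.
Step 2: advance 1 -> fork_pos = 2 + 1 = 3.
Step 3: advance 13 -> fork_pos = 3 + 13 = 16.
Step 4: advance 10 -> fork_pos = 16 + 10 = 26.
Unwound prefix: template[0:26] = CGCGACGCATCGTCTTCAAAATGCTA
Complement it base by base (A<->T, C<->G), keeping left-to-right order:
  [0:5] CGCGA -> GCGCT
  [5:10] CGCAT -> GCGTA
  [10:15] CGTCT -> GCAGA
  [15:20] TCAAA -> AGTTT
  [20:25] ATGCT -> TACGA
  [25:26] A -> T
Concatenate: GCGCTGCGTAGCAGAAGTTTTACGAT (length 26; written aligned with the template, i.e. 3'->5').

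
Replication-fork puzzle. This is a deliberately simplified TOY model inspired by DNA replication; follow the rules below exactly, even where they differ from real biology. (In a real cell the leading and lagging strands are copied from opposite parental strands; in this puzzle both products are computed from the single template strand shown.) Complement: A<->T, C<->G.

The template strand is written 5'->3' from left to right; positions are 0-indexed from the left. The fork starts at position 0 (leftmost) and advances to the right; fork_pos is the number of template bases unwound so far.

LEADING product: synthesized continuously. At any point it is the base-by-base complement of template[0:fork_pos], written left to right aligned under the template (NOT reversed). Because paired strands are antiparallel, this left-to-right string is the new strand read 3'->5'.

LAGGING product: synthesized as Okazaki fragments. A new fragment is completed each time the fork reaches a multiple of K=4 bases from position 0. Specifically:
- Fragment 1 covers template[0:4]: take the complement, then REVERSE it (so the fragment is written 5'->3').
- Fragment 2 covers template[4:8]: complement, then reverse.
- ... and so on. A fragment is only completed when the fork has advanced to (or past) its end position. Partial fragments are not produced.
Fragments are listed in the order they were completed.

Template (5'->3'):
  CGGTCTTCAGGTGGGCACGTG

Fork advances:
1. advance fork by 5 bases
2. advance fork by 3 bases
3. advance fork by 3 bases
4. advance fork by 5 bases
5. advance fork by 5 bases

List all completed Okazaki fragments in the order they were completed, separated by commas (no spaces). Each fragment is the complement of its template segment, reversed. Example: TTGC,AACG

Answer: ACCG,GAAG,ACCT,GCCC,ACGT

Derivation:
Step 1: advance 5 -> fork_pos = 0 + 5 = 5. Reached multiple(s) of 4: 4 -> fragment 1 completed (1 total).
Step 2: advance 3 -> fork_pos = 5 + 3 = 8. Reached multiple(s) of 4: 8 -> fragment 2 completed (2 total).
Step 3: advance 3 -> fork_pos = 8 + 3 = 11. Next multiple of 4 is 12 (not reached); still 2 fragment(s).
Step 4: advance 5 -> fork_pos = 11 + 5 = 16. Reached multiple(s) of 4: 12, 16 -> fragments 3-4 completed (4 total).
Step 5: advance 5 -> fork_pos = 16 + 5 = 21. Reached multiple(s) of 4: 20 -> fragment 5 completed (5 total).
Final fork_pos = 21, so 5 fragment(s) are complete. Build each: template segment -> complement -> reverse.
Fragment 1: template[0:4] = CGGT -> complement GCCA -> reversed ACCG
Fragment 2: template[4:8] = CTTC -> complement GAAG -> reversed GAAG
Fragment 3: template[8:12] = AGGT -> complement TCCA -> reversed ACCT
Fragment 4: template[12:16] = GGGC -> complement CCCG -> reversed GCCC
Fragment 5: template[16:20] = ACGT -> complement TGCA -> reversed ACGT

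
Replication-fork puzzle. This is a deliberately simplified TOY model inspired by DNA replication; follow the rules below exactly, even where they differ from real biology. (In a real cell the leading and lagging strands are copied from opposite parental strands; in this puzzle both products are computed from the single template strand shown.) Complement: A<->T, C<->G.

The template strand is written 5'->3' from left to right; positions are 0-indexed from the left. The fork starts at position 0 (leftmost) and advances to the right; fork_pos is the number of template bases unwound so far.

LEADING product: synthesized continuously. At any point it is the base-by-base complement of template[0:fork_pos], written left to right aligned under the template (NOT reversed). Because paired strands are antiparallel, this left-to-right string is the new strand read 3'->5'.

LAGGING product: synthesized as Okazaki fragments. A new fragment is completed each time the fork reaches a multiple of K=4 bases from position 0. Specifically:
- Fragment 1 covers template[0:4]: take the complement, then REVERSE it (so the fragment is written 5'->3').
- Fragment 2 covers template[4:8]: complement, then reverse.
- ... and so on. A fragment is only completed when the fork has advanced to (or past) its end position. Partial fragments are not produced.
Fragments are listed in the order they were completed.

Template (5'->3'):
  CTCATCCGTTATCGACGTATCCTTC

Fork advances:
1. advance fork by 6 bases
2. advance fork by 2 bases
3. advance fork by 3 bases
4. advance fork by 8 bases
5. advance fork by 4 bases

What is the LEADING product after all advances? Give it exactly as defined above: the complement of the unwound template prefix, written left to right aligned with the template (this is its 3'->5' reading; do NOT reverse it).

Step 1: advance 6 -> fork_pos = 0 + 6 = 6.
Step 2: advance 2 -> fork_pos = 6 + 2 = 8.
Step 3: advance 3 -> fork_pos = 8 + 3 = 11.
Step 4: advance 8 -> fork_pos = 11 + 8 = 19.
Step 5: advance 4 -> fork_pos = 19 + 4 = 23.
Unwound prefix: template[0:23] = CTCATCCGTTATCGACGTATCCT
Complement it base by base (A<->T, C<->G), keeping left-to-right order:
  [0:5] CTCAT -> GAGTA
  [5:10] CCGTT -> GGCAA
  [10:15] ATCGA -> TAGCT
  [15:20] CGTAT -> GCATA
  [20:23] CCT -> GGA
Concatenate: GAGTAGGCAATAGCTGCATAGGA (length 23; written aligned with the template, i.e. 3'->5').

Answer: GAGTAGGCAATAGCTGCATAGGA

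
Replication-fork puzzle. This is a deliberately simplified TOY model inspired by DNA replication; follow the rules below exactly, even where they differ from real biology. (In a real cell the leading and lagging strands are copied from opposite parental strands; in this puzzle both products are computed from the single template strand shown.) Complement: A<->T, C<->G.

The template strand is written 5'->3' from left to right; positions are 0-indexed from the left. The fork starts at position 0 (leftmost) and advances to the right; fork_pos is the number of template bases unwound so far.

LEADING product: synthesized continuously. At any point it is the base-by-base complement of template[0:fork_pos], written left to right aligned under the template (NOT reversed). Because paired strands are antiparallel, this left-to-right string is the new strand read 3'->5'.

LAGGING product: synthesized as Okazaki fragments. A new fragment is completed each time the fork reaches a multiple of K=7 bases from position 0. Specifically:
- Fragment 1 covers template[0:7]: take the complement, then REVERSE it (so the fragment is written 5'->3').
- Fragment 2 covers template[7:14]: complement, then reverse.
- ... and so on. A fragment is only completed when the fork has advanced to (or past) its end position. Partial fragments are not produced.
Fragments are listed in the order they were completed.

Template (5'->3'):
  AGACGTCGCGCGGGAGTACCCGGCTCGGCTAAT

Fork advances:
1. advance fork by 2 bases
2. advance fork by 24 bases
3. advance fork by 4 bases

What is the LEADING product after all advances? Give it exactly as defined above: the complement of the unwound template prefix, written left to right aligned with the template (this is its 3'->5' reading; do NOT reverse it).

Answer: TCTGCAGCGCGCCCTCATGGGCCGAGCCGA

Derivation:
Step 1: advance 2 -> fork_pos = 0 + 2 = 2.
Step 2: advance 24 -> fork_pos = 2 + 24 = 26.
Step 3: advance 4 -> fork_pos = 26 + 4 = 30.
Unwound prefix: template[0:30] = AGACGTCGCGCGGGAGTACCCGGCTCGGCT
Complement it base by base (A<->T, C<->G), keeping left-to-right order:
  [0:5] AGACG -> TCTGC
  [5:10] TCGCG -> AGCGC
  [10:15] CGGGA -> GCCCT
  [15:20] GTACC -> CATGG
  [20:25] CGGCT -> GCCGA
  [25:30] CGGCT -> GCCGA
Concatenate: TCTGCAGCGCGCCCTCATGGGCCGAGCCGA (length 30; written aligned with the template, i.e. 3'->5').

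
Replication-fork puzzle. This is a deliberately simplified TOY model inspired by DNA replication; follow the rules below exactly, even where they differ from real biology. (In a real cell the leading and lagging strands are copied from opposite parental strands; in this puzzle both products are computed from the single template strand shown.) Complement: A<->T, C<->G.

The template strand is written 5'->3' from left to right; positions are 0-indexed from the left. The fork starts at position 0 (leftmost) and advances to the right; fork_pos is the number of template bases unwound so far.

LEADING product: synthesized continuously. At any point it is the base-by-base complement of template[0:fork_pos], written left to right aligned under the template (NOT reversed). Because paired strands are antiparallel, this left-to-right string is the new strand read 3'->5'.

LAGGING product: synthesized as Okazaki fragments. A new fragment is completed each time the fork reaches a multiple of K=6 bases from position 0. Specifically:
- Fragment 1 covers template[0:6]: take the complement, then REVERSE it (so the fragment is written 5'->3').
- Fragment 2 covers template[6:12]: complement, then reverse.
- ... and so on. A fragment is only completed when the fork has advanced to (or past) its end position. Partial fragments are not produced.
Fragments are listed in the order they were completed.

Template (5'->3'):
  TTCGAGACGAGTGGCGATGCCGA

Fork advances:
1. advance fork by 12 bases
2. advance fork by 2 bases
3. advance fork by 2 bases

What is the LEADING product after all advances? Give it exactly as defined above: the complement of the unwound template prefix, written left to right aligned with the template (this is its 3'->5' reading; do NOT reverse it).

Answer: AAGCTCTGCTCACCGC

Derivation:
Step 1: advance 12 -> fork_pos = 0 + 12 = 12.
Step 2: advance 2 -> fork_pos = 12 + 2 = 14.
Step 3: advance 2 -> fork_pos = 14 + 2 = 16.
Unwound prefix: template[0:16] = TTCGAGACGAGTGGCG
Complement it base by base (A<->T, C<->G), keeping left-to-right order:
  [0:5] TTCGA -> AAGCT
  [5:10] GACGA -> CTGCT
  [10:15] GTGGC -> CACCG
  [15:16] G -> C
Concatenate: AAGCTCTGCTCACCGC (length 16; written aligned with the template, i.e. 3'->5').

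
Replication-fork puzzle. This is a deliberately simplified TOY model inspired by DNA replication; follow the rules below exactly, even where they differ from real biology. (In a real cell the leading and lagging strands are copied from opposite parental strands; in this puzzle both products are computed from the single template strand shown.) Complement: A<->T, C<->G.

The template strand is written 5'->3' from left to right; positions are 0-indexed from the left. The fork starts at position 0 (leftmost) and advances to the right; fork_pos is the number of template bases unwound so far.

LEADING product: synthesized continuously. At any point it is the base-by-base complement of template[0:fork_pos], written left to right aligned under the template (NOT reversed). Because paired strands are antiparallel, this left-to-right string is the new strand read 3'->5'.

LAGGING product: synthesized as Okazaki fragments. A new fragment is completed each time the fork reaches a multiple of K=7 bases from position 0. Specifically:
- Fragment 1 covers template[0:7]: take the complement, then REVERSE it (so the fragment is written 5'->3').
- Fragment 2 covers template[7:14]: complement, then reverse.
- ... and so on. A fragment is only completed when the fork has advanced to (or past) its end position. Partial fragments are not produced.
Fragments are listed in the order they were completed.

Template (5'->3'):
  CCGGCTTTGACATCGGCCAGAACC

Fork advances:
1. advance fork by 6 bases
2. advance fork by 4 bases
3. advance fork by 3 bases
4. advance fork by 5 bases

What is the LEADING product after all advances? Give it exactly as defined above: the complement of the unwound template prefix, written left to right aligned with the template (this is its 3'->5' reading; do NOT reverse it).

Step 1: advance 6 -> fork_pos = 0 + 6 = 6.
Step 2: advance 4 -> fork_pos = 6 + 4 = 10.
Step 3: advance 3 -> fork_pos = 10 + 3 = 13.
Step 4: advance 5 -> fork_pos = 13 + 5 = 18.
Unwound prefix: template[0:18] = CCGGCTTTGACATCGGCC
Complement it base by base (A<->T, C<->G), keeping left-to-right order:
  [0:5] CCGGC -> GGCCG
  [5:10] TTTGA -> AAACT
  [10:15] CATCG -> GTAGC
  [15:18] GCC -> CGG
Concatenate: GGCCGAAACTGTAGCCGG (length 18; written aligned with the template, i.e. 3'->5').

Answer: GGCCGAAACTGTAGCCGG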